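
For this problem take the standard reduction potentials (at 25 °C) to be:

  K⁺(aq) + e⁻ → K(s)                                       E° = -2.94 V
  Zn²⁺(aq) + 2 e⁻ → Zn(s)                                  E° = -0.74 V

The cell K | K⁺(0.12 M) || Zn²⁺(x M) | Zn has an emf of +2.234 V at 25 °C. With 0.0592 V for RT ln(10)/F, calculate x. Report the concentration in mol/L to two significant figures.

0.20 M

Zn²⁺/Zn is the cathode, K⁺/K the anode: E°cell = +2.20 V, n = 2.
Overall reaction: Zn²⁺(aq) + 2 K(s) → Zn(s) + 2 K⁺(aq); Q = [K⁺]^2/[Zn²⁺]^1.
From E = E° − (0.0592/n) log Q: log Q = (E° − E)·n/0.0592 = (+2.20 − (+2.234))·2/0.0592 = -1.1486.
So 1·log[Zn²⁺] = 2·log(0.12) − log Q = -1.8416 − (-1.1486) = -0.6930; [Zn²⁺] = 10^(-0.6930) ≈ 0.20 M.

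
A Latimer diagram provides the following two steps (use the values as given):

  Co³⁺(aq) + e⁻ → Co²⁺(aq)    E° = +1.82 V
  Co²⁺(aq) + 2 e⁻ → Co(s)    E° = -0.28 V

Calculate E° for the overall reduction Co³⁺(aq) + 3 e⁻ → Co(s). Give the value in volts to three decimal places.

Standard free energies of sequential steps add: ΔG°₃ = ΔG°₁ + ΔG°₂, so n₃E°₃ = n₁E°₁ + n₂E°₂.
E°₃ = (1×+1.82 + 2×-0.28) / 3 = (+1.260) / 3 = +0.420 V.

+0.420 V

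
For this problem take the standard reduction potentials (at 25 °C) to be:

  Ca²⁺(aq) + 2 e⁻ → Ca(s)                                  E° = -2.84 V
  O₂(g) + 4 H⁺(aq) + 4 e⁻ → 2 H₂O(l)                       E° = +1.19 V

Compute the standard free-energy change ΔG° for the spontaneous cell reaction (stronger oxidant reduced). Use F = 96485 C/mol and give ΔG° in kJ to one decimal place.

O₂/H₂O (E° = +1.19 V) is the cathode; Ca²⁺/Ca (E° = -2.84 V) is the anode, so E°cell = +4.03 V.
Balancing electrons gives n = 4 (lcm of 4 and 2).
ΔG° = −nFE° = −(4)(96485)(+4.03) = -1,555,338 J = -1555.3 kJ.

-1555.3 kJ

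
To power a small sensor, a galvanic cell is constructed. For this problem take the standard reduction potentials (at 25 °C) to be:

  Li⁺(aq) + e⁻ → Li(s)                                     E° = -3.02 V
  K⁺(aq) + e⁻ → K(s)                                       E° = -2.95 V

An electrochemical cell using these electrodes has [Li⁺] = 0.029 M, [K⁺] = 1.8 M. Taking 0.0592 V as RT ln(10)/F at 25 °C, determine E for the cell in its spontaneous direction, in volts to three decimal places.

K⁺/K is the cathode (higher E°), Li⁺/Li the anode: E°cell = -2.95 − (-3.02) = +0.07 V, n = 1.
Overall: K⁺(aq) + Li(s) → K(s) + Li⁺(aq)
Q = [Li⁺] / ([K⁺]); log Q = -1.793.
E = E° − (0.0592/n) log Q = +0.07 − (0.0592/1)(-1.793) = +0.176 V.

+0.176 V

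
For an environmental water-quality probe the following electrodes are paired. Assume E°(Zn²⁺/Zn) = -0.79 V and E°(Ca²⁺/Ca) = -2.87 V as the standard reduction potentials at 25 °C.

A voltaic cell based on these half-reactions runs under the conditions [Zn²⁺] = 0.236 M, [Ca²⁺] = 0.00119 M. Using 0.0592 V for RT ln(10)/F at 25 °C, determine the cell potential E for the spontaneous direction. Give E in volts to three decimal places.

+2.148 V

Zn²⁺/Zn is the cathode (higher E°), Ca²⁺/Ca the anode: E°cell = -0.79 − (-2.87) = +2.08 V, n = 2.
Overall: Zn²⁺(aq) + Ca(s) → Zn(s) + Ca²⁺(aq)
Q = [Ca²⁺] / ([Zn²⁺]); log Q = -2.297.
E = E° − (0.0592/n) log Q = +2.08 − (0.0592/2)(-2.297) = +2.148 V.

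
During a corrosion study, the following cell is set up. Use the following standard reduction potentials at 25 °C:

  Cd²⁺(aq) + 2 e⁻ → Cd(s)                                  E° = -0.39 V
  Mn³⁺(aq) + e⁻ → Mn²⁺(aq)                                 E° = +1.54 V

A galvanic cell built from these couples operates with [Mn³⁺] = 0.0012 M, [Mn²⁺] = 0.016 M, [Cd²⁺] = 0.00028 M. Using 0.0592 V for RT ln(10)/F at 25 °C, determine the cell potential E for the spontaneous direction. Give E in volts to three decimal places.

+1.969 V

Mn³⁺/Mn²⁺ is the cathode (higher E°), Cd²⁺/Cd the anode: E°cell = +1.54 − (-0.39) = +1.93 V, n = 2.
Overall: 2 Mn³⁺(aq) + Cd(s) → 2 Mn²⁺(aq) + Cd²⁺(aq)
Q = [Mn²⁺]^2·[Cd²⁺] / ([Mn³⁺]^2); log Q = -1.303.
E = E° − (0.0592/n) log Q = +1.93 − (0.0592/2)(-1.303) = +1.969 V.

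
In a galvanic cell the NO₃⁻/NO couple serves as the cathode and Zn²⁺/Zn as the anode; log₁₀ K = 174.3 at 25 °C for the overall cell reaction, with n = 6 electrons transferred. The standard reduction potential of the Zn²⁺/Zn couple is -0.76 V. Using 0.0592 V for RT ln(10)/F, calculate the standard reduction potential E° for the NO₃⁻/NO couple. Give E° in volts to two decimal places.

+0.96 V

E°cell = (0.0592/n)·log K = (0.0592/6)(174.3) = +1.720 V.
Since NO₃⁻/NO is the cathode and Zn²⁺/Zn the anode, E°cell = E°(NO₃⁻/NO) − E°(Zn²⁺/Zn).
So E°(NO₃⁻/NO) = E°cell + E°(Zn²⁺/Zn) = +1.720 + (-0.76) = +0.96 V.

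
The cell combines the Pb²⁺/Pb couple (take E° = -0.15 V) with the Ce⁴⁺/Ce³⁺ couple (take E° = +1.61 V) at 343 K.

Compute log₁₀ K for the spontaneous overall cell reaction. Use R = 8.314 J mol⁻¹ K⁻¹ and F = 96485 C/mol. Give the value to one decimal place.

51.7

Cathode: Ce⁴⁺/Ce³⁺; anode: Pb²⁺/Pb. E°cell = (+1.61) − (-0.15) = +1.76 V, with n = 2.
ΔG° = −nFE° = −RT ln K, so ln K = nFE°/(RT) = (2)(96485)(+1.76) / ((8.314)(343)) = 119.096.
log₁₀ K = 119.096 / ln 10 = 51.7.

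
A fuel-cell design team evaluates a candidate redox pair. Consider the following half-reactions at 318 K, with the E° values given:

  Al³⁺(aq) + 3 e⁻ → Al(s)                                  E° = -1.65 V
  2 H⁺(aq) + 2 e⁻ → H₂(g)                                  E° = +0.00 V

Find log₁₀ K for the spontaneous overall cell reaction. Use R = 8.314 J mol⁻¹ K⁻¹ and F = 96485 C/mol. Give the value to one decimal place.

156.9

Cathode: H⁺/H₂; anode: Al³⁺/Al. E°cell = (+0.00) − (-1.65) = +1.65 V, with n = 6.
ΔG° = −nFE° = −RT ln K, so ln K = nFE°/(RT) = (6)(96485)(+1.65) / ((8.314)(318)) = 361.292.
log₁₀ K = 361.292 / ln 10 = 156.9.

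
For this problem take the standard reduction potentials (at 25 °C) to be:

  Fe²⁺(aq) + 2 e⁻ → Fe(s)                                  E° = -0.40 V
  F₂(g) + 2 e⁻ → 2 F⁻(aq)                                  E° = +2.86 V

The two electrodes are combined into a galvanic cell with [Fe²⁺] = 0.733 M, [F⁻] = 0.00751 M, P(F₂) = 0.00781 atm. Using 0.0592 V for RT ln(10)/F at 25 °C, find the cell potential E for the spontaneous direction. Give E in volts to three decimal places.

+3.327 V

F₂/F⁻ is the cathode (higher E°), Fe²⁺/Fe the anode: E°cell = +2.86 − (-0.40) = +3.26 V, n = 2.
Overall: F₂(g) + Fe(s) → 2 F⁻(aq) + Fe²⁺(aq)
Q = [F⁻]^2·[Fe²⁺] / (P(F₂)); log Q = -2.276.
E = E° − (0.0592/n) log Q = +3.26 − (0.0592/2)(-2.276) = +3.327 V.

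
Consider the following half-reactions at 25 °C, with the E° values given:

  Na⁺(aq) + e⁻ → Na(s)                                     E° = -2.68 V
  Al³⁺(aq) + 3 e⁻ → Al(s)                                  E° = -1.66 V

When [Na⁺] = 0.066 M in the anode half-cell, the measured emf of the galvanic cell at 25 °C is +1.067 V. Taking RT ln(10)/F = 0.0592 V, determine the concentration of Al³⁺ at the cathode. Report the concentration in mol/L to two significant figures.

0.069 M

Al³⁺/Al is the cathode, Na⁺/Na the anode: E°cell = +1.02 V, n = 3.
Overall reaction: Al³⁺(aq) + 3 Na(s) → Al(s) + 3 Na⁺(aq); Q = [Na⁺]^3/[Al³⁺]^1.
From E = E° − (0.0592/n) log Q: log Q = (E° − E)·n/0.0592 = (+1.02 − (+1.067))·3/0.0592 = -2.3818.
So 1·log[Al³⁺] = 3·log(0.066) − log Q = -3.5414 − (-2.3818) = -1.1596; [Al³⁺] = 10^(-1.1596) ≈ 0.069 M.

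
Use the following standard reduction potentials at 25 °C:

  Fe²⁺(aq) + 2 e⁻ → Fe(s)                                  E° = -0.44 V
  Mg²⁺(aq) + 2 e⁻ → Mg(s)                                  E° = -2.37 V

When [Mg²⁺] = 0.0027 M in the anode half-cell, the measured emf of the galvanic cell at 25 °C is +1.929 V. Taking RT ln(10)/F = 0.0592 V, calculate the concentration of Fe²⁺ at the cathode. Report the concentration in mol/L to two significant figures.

Fe²⁺/Fe is the cathode, Mg²⁺/Mg the anode: E°cell = +1.93 V, n = 2.
Overall reaction: Fe²⁺(aq) + Mg(s) → Fe(s) + Mg²⁺(aq); Q = [Mg²⁺]^1/[Fe²⁺]^1.
From E = E° − (0.0592/n) log Q: log Q = (E° − E)·n/0.0592 = (+1.93 − (+1.929))·2/0.0592 = 0.0338.
So 1·log[Fe²⁺] = 1·log(0.0027) − log Q = -2.5686 − (0.0338) = -2.6024; [Fe²⁺] = 10^(-2.6024) ≈ 0.0025 M.

0.0025 M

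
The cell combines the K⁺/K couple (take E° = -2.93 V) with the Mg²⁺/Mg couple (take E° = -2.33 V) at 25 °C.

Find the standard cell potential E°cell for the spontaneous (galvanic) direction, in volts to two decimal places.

The Mg²⁺/Mg couple has the higher reduction potential, so it is the cathode; K⁺/K is oxidised at the anode.
E°cell = E°(cathode) − E°(anode) = (-2.33) − (-2.93) = +0.60 V.

+0.60 V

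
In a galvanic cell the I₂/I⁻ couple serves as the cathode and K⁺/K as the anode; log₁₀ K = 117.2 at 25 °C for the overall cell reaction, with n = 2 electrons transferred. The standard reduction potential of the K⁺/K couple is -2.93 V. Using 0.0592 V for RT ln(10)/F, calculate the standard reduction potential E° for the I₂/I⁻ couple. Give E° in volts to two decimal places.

E°cell = (0.0592/n)·log K = (0.0592/2)(117.2) = +3.469 V.
Since I₂/I⁻ is the cathode and K⁺/K the anode, E°cell = E°(I₂/I⁻) − E°(K⁺/K).
So E°(I₂/I⁻) = E°cell + E°(K⁺/K) = +3.469 + (-2.93) = +0.54 V.

+0.54 V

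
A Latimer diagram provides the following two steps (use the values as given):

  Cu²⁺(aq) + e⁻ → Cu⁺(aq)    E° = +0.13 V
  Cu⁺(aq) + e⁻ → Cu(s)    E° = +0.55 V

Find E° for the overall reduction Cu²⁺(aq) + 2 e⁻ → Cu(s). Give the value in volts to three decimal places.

Standard free energies of sequential steps add: ΔG°₃ = ΔG°₁ + ΔG°₂, so n₃E°₃ = n₁E°₁ + n₂E°₂.
E°₃ = (1×+0.13 + 1×+0.55) / 2 = (+0.680) / 2 = +0.340 V.

+0.340 V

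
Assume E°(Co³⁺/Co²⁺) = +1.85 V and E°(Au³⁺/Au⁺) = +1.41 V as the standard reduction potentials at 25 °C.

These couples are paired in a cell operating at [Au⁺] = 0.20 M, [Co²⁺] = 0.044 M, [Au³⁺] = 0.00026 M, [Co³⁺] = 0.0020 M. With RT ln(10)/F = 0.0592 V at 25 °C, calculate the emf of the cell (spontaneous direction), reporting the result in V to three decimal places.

+0.446 V

Co³⁺/Co²⁺ is the cathode (higher E°), Au³⁺/Au⁺ the anode: E°cell = +1.85 − (+1.41) = +0.44 V, n = 2.
Overall: 2 Co³⁺(aq) + Au⁺(aq) → 2 Co²⁺(aq) + Au³⁺(aq)
Q = [Co²⁺]^2·[Au³⁺] / ([Co³⁺]^2·[Au⁺]); log Q = -0.201.
E = E° − (0.0592/n) log Q = +0.44 − (0.0592/2)(-0.201) = +0.446 V.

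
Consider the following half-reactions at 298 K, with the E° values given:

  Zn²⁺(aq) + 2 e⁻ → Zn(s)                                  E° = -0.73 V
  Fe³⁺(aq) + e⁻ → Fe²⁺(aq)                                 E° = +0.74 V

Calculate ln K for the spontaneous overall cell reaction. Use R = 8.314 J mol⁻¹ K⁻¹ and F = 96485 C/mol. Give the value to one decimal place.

Cathode: Fe³⁺/Fe²⁺; anode: Zn²⁺/Zn. E°cell = (+0.74) − (-0.73) = +1.47 V, with n = 2.
ΔG° = −nFE° = −RT ln K, so ln K = nFE°/(RT) = (2)(96485)(+1.47) / ((8.314)(298)) = 114.494.

114.5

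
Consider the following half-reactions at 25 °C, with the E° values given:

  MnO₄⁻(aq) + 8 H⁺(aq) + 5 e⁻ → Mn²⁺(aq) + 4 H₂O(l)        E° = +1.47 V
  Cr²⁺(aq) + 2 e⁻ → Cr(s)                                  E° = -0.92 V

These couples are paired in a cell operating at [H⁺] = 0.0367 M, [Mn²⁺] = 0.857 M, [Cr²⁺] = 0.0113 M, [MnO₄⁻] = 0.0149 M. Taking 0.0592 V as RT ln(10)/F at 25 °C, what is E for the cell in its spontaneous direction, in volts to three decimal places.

+2.291 V

MnO₄⁻/Mn²⁺ is the cathode (higher E°), Cr²⁺/Cr the anode: E°cell = +1.47 − (-0.92) = +2.39 V, n = 10.
Overall: 2 MnO₄⁻(aq) + 16 H⁺(aq) + 5 Cr(s) → 2 Mn²⁺(aq) + 8 H₂O(l) + 5 Cr²⁺(aq)
Q = [Mn²⁺]^2·[Cr²⁺]^5 / ([MnO₄⁻]^2·[H⁺]^16); log Q = 16.750.
E = E° − (0.0592/n) log Q = +2.39 − (0.0592/10)(16.750) = +2.291 V.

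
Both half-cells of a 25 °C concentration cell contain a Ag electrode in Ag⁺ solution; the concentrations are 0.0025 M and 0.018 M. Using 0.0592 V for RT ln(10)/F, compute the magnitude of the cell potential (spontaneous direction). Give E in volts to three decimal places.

+0.051 V

For a concentration cell E°cell = 0. The 0.018 M side is the cathode (reduction is favoured where [Ag⁺] is higher).
With n = 1, E = −(0.0592/1) log([Ag⁺]ₐₙ/[Ag⁺]꜀ₐₜ) = −(0.0592/1) log(0.0025/0.018) = −(0.0592/1)(-0.857) = +0.051 V.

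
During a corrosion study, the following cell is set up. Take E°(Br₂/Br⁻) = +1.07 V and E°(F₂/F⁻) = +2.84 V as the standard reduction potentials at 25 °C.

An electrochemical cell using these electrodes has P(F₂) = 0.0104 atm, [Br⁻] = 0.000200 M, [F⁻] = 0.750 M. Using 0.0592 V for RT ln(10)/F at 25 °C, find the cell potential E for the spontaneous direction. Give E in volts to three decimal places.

+1.500 V

F₂/F⁻ is the cathode (higher E°), Br₂/Br⁻ the anode: E°cell = +2.84 − (+1.07) = +1.77 V, n = 2.
Overall: F₂(g) + 2 Br⁻(aq) → 2 F⁻(aq) + Br₂(l)
Q = [F⁻]^2 / (P(F₂)·[Br⁻]^2); log Q = 9.131.
E = E° − (0.0592/n) log Q = +1.77 − (0.0592/2)(9.131) = +1.500 V.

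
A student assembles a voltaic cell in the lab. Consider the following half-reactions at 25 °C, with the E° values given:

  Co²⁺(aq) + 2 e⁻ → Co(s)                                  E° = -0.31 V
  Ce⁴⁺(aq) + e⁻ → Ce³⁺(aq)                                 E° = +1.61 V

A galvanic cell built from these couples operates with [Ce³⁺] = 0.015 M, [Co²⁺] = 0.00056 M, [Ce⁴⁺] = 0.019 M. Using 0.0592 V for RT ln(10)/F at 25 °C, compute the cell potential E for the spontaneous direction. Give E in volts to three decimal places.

+2.022 V

Ce⁴⁺/Ce³⁺ is the cathode (higher E°), Co²⁺/Co the anode: E°cell = +1.61 − (-0.31) = +1.92 V, n = 2.
Overall: 2 Ce⁴⁺(aq) + Co(s) → 2 Ce³⁺(aq) + Co²⁺(aq)
Q = [Ce³⁺]^2·[Co²⁺] / ([Ce⁴⁺]^2); log Q = -3.457.
E = E° − (0.0592/n) log Q = +1.92 − (0.0592/2)(-3.457) = +2.022 V.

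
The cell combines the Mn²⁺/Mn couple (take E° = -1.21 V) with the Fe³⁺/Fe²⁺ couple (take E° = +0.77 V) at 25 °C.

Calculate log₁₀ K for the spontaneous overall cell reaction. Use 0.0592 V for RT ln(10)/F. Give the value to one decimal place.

Cathode: Fe³⁺/Fe²⁺; anode: Mn²⁺/Mn. E°cell = +1.98 V, n = 2.
log K = nE°cell / 0.0592 = (2)(+1.98) / 0.0592 = 66.9.

66.9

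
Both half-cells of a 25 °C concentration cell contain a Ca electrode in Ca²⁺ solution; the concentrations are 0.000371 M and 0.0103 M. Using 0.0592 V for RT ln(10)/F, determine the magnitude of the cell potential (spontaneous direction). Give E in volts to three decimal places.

For a concentration cell E°cell = 0. The 0.0103 M side is the cathode (reduction is favoured where [Ca²⁺] is higher).
With n = 2, E = −(0.0592/2) log([Ca²⁺]ₐₙ/[Ca²⁺]꜀ₐₜ) = −(0.0592/2) log(0.000371/0.0103) = −(0.0592/2)(-1.443) = +0.043 V.

+0.043 V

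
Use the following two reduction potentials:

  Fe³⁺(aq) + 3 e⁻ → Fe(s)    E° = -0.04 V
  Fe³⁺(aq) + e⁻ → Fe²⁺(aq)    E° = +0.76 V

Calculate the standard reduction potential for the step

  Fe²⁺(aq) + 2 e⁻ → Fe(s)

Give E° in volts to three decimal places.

Sequential free energies add, so n₃E°₃ = n₁E°₁ + n₂E°₂.
With n₃ = 3, and the known step contributing 1×(+0.76) V, the unknown satisfies 2·E° = 3×(-0.04) − 1×(+0.76) = -0.880.
E° = -0.880 / 2 = -0.440 V.

-0.440 V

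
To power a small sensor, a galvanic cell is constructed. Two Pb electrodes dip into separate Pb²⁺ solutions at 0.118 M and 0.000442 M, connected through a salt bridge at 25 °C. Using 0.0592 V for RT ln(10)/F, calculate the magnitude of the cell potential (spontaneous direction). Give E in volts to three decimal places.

+0.072 V

For a concentration cell E°cell = 0. The 0.118 M side is the cathode (reduction is favoured where [Pb²⁺] is higher).
With n = 2, E = −(0.0592/2) log([Pb²⁺]ₐₙ/[Pb²⁺]꜀ₐₜ) = −(0.0592/2) log(0.000442/0.118) = −(0.0592/2)(-2.426) = +0.072 V.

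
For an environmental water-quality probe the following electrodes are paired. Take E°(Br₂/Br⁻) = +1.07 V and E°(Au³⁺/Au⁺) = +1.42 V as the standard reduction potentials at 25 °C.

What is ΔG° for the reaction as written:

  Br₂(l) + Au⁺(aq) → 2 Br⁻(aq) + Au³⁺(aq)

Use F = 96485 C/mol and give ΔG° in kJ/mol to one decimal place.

+67.5 kJ/mol

As written, Br₂/Br⁻ is reduced (cathode) and Au³⁺/Au⁺ is oxidised (anode), so E°cell = (+1.07) − (+1.42) = -0.35 V.
Balancing electrons gives n = 2.
ΔG° = −nFE° = −(2)(96485)(-0.35) = 67,540 J = +67.5 kJ/mol.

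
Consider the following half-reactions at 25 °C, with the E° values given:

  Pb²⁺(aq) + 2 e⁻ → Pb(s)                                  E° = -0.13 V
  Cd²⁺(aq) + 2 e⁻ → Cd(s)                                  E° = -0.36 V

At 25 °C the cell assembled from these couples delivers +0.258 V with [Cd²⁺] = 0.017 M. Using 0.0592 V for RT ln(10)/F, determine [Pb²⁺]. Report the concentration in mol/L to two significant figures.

0.15 M

Pb²⁺/Pb is the cathode, Cd²⁺/Cd the anode: E°cell = +0.23 V, n = 2.
Overall reaction: Pb²⁺(aq) + Cd(s) → Pb(s) + Cd²⁺(aq); Q = [Cd²⁺]^1/[Pb²⁺]^1.
From E = E° − (0.0592/n) log Q: log Q = (E° − E)·n/0.0592 = (+0.23 − (+0.258))·2/0.0592 = -0.9459.
So 1·log[Pb²⁺] = 1·log(0.017) − log Q = -1.7696 − (-0.9459) = -0.8237; [Pb²⁺] = 10^(-0.8237) ≈ 0.15 M.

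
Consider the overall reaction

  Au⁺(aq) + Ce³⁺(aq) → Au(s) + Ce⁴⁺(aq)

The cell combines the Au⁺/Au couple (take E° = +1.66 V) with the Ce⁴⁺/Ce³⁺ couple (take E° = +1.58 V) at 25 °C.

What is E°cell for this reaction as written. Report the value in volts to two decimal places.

The Au⁺/Au couple has the higher reduction potential, so it is the cathode; Ce⁴⁺/Ce³⁺ is oxidised at the anode.
E°cell = E°(cathode) − E°(anode) = (+1.66) − (+1.58) = +0.08 V.

+0.08 V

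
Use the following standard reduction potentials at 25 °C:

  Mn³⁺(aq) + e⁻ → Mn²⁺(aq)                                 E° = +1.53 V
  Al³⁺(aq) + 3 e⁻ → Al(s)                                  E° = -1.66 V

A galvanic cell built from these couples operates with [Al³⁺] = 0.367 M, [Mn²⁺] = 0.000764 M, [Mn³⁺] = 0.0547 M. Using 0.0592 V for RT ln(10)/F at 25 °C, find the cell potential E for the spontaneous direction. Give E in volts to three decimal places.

Mn³⁺/Mn²⁺ is the cathode (higher E°), Al³⁺/Al the anode: E°cell = +1.53 − (-1.66) = +3.19 V, n = 3.
Overall: 3 Mn³⁺(aq) + Al(s) → 3 Mn²⁺(aq) + Al³⁺(aq)
Q = [Mn²⁺]^3·[Al³⁺] / ([Mn³⁺]^3); log Q = -6.000.
E = E° − (0.0592/n) log Q = +3.19 − (0.0592/3)(-6.000) = +3.308 V.

+3.308 V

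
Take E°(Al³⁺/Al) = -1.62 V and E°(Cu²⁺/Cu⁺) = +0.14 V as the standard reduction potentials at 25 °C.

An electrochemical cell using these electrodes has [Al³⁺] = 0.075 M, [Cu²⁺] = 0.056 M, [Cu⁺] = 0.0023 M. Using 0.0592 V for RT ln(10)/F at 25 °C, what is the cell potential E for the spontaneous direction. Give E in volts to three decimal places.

+1.864 V

Cu²⁺/Cu⁺ is the cathode (higher E°), Al³⁺/Al the anode: E°cell = +0.14 − (-1.62) = +1.76 V, n = 3.
Overall: 3 Cu²⁺(aq) + Al(s) → 3 Cu⁺(aq) + Al³⁺(aq)
Q = [Cu⁺]^3·[Al³⁺] / ([Cu²⁺]^3); log Q = -5.284.
E = E° − (0.0592/n) log Q = +1.76 − (0.0592/3)(-5.284) = +1.864 V.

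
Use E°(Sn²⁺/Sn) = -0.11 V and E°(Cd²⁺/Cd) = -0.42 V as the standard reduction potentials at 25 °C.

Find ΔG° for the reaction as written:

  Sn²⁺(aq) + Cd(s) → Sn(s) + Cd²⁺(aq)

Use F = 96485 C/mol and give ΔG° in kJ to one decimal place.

-59.8 kJ

As written, Sn²⁺/Sn is reduced (cathode) and Cd²⁺/Cd is oxidised (anode), so E°cell = (-0.11) − (-0.42) = +0.31 V.
Balancing electrons gives n = 2.
ΔG° = −nFE° = −(2)(96485)(+0.31) = -59,821 J = -59.8 kJ.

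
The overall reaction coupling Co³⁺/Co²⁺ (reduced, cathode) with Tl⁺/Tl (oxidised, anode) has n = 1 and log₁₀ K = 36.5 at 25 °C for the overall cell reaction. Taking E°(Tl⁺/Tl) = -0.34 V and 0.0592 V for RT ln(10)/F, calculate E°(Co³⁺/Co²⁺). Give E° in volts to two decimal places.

E°cell = (0.0592/n)·log K = (0.0592/1)(36.5) = +2.161 V.
Since Co³⁺/Co²⁺ is the cathode and Tl⁺/Tl the anode, E°cell = E°(Co³⁺/Co²⁺) − E°(Tl⁺/Tl).
So E°(Co³⁺/Co²⁺) = E°cell + E°(Tl⁺/Tl) = +2.161 + (-0.34) = +1.82 V.

+1.82 V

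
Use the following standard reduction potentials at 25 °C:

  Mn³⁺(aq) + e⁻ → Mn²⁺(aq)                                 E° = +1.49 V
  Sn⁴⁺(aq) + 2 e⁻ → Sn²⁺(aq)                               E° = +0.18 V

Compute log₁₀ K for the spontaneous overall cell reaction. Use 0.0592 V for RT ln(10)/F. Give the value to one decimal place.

Cathode: Mn³⁺/Mn²⁺; anode: Sn⁴⁺/Sn²⁺. E°cell = +1.31 V, n = 2.
log K = nE°cell / 0.0592 = (2)(+1.31) / 0.0592 = 44.3.

44.3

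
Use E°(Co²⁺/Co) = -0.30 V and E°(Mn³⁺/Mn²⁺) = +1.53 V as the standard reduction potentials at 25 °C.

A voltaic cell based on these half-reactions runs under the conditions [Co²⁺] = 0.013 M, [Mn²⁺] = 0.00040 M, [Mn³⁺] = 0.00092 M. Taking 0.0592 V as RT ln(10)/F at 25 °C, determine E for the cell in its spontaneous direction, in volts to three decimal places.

Mn³⁺/Mn²⁺ is the cathode (higher E°), Co²⁺/Co the anode: E°cell = +1.53 − (-0.30) = +1.83 V, n = 2.
Overall: 2 Mn³⁺(aq) + Co(s) → 2 Mn²⁺(aq) + Co²⁺(aq)
Q = [Mn²⁺]^2·[Co²⁺] / ([Mn³⁺]^2); log Q = -2.610.
E = E° − (0.0592/n) log Q = +1.83 − (0.0592/2)(-2.610) = +1.907 V.

+1.907 V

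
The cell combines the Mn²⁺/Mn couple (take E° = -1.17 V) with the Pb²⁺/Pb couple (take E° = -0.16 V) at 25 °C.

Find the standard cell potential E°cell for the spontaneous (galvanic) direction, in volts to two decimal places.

+1.01 V

The Pb²⁺/Pb couple has the higher reduction potential, so it is the cathode; Mn²⁺/Mn is oxidised at the anode.
E°cell = E°(cathode) − E°(anode) = (-0.16) − (-1.17) = +1.01 V.
Since E°cell > 0, the reaction is spontaneous under standard conditions.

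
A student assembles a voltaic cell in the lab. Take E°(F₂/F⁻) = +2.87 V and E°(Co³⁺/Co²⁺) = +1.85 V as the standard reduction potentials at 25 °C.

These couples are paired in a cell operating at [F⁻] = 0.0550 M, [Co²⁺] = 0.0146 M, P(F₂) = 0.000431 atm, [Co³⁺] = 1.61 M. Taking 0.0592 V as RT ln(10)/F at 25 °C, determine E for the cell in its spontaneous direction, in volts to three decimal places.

F₂/F⁻ is the cathode (higher E°), Co³⁺/Co²⁺ the anode: E°cell = +2.87 − (+1.85) = +1.02 V, n = 2.
Overall: F₂(g) + 2 Co²⁺(aq) → 2 F⁻(aq) + 2 Co³⁺(aq)
Q = [F⁻]^2·[Co³⁺]^2 / (P(F₂)·[Co²⁺]^2); log Q = 4.931.
E = E° − (0.0592/n) log Q = +1.02 − (0.0592/2)(4.931) = +0.874 V.

+0.874 V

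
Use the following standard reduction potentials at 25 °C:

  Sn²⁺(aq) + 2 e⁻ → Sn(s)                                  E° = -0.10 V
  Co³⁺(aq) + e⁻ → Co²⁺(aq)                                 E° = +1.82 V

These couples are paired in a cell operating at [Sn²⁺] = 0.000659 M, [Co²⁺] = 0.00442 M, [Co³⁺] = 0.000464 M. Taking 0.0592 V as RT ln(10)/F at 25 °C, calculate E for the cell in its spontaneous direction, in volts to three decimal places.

+1.956 V

Co³⁺/Co²⁺ is the cathode (higher E°), Sn²⁺/Sn the anode: E°cell = +1.82 − (-0.10) = +1.92 V, n = 2.
Overall: 2 Co³⁺(aq) + Sn(s) → 2 Co²⁺(aq) + Sn²⁺(aq)
Q = [Co²⁺]^2·[Sn²⁺] / ([Co³⁺]^2); log Q = -1.223.
E = E° − (0.0592/n) log Q = +1.92 − (0.0592/2)(-1.223) = +1.956 V.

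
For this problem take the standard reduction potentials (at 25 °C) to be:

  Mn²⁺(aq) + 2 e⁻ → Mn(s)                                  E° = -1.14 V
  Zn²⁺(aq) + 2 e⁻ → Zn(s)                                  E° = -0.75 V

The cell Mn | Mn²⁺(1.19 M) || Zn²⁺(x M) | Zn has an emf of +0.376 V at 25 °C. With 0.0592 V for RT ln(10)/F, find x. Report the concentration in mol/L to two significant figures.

Zn²⁺/Zn is the cathode, Mn²⁺/Mn the anode: E°cell = +0.39 V, n = 2.
Overall reaction: Zn²⁺(aq) + Mn(s) → Zn(s) + Mn²⁺(aq); Q = [Mn²⁺]^1/[Zn²⁺]^1.
From E = E° − (0.0592/n) log Q: log Q = (E° − E)·n/0.0592 = (+0.39 − (+0.376))·2/0.0592 = 0.4730.
So 1·log[Zn²⁺] = 1·log(1.19) − log Q = 0.0755 − (0.4730) = -0.3975; [Zn²⁺] = 10^(-0.3975) ≈ 0.40 M.

0.40 M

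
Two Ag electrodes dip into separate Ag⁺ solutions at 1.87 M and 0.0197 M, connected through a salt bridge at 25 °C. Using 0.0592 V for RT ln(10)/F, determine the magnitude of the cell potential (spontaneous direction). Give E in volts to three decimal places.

For a concentration cell E°cell = 0. The 1.87 M side is the cathode (reduction is favoured where [Ag⁺] is higher).
With n = 1, E = −(0.0592/1) log([Ag⁺]ₐₙ/[Ag⁺]꜀ₐₜ) = −(0.0592/1) log(0.0197/1.87) = −(0.0592/1)(-1.977) = +0.117 V.

+0.117 V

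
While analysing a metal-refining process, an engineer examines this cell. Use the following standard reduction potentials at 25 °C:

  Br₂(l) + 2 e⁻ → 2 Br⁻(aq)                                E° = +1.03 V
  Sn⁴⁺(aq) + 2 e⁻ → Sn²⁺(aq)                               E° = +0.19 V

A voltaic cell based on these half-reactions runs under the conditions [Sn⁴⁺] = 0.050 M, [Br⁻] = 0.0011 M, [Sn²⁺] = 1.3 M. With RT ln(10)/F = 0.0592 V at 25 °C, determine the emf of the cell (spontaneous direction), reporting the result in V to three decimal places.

Br₂/Br⁻ is the cathode (higher E°), Sn⁴⁺/Sn²⁺ the anode: E°cell = +1.03 − (+0.19) = +0.84 V, n = 2.
Overall: Br₂(l) + Sn²⁺(aq) → 2 Br⁻(aq) + Sn⁴⁺(aq)
Q = [Br⁻]^2·[Sn⁴⁺] / ([Sn²⁺]); log Q = -7.332.
E = E° − (0.0592/n) log Q = +0.84 − (0.0592/2)(-7.332) = +1.057 V.

+1.057 V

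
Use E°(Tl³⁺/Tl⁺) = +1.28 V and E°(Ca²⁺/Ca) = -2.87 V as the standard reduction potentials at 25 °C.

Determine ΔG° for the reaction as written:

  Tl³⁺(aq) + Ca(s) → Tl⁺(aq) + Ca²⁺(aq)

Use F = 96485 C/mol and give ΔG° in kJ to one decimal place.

As written, Tl³⁺/Tl⁺ is reduced (cathode) and Ca²⁺/Ca is oxidised (anode), so E°cell = (+1.28) − (-2.87) = +4.15 V.
Balancing electrons gives n = 2.
ΔG° = −nFE° = −(2)(96485)(+4.15) = -800,826 J = -800.8 kJ.

-800.8 kJ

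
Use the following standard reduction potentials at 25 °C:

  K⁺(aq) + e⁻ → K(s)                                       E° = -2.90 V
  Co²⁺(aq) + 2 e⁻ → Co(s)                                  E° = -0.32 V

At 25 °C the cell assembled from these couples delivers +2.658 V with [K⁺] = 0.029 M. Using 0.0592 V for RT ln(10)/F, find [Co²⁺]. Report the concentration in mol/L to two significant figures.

0.36 M

Co²⁺/Co is the cathode, K⁺/K the anode: E°cell = +2.58 V, n = 2.
Overall reaction: Co²⁺(aq) + 2 K(s) → Co(s) + 2 K⁺(aq); Q = [K⁺]^2/[Co²⁺]^1.
From E = E° − (0.0592/n) log Q: log Q = (E° − E)·n/0.0592 = (+2.58 − (+2.658))·2/0.0592 = -2.6351.
So 1·log[Co²⁺] = 2·log(0.029) − log Q = -3.0752 − (-2.6351) = -0.4401; [Co²⁺] = 10^(-0.4401) ≈ 0.36 M.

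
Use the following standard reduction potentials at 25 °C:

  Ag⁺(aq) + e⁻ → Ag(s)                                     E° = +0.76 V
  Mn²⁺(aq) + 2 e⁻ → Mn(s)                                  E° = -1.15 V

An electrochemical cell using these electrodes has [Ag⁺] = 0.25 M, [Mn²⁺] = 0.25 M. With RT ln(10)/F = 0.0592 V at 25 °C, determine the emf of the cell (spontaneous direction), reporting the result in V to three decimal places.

Ag⁺/Ag is the cathode (higher E°), Mn²⁺/Mn the anode: E°cell = +0.76 − (-1.15) = +1.91 V, n = 2.
Overall: 2 Ag⁺(aq) + Mn(s) → 2 Ag(s) + Mn²⁺(aq)
Q = [Mn²⁺] / ([Ag⁺]^2); log Q = 0.602.
E = E° − (0.0592/n) log Q = +1.91 − (0.0592/2)(0.602) = +1.892 V.

+1.892 V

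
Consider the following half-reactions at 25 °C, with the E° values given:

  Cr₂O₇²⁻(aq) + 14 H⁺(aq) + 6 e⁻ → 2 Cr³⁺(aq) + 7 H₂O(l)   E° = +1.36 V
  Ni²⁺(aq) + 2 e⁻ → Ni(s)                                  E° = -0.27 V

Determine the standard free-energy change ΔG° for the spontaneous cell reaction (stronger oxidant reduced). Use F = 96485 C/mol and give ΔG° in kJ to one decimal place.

-943.6 kJ

Cr₂O₇²⁻/Cr³⁺ (E° = +1.36 V) is the cathode; Ni²⁺/Ni (E° = -0.27 V) is the anode, so E°cell = +1.63 V.
Balancing electrons gives n = 6 (lcm of 6 and 2).
ΔG° = −nFE° = −(6)(96485)(+1.63) = -943,623 J = -943.6 kJ.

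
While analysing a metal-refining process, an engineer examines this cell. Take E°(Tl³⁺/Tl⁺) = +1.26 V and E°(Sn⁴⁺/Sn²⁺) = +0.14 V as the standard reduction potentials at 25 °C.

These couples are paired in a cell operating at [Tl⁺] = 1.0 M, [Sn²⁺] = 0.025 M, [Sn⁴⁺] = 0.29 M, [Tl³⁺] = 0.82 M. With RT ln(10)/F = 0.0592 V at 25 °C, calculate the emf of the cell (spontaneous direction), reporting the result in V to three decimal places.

Tl³⁺/Tl⁺ is the cathode (higher E°), Sn⁴⁺/Sn²⁺ the anode: E°cell = +1.26 − (+0.14) = +1.12 V, n = 2.
Overall: Tl³⁺(aq) + Sn²⁺(aq) → Tl⁺(aq) + Sn⁴⁺(aq)
Q = [Tl⁺]·[Sn⁴⁺] / ([Tl³⁺]·[Sn²⁺]); log Q = 1.151.
E = E° − (0.0592/n) log Q = +1.12 − (0.0592/2)(1.151) = +1.086 V.

+1.086 V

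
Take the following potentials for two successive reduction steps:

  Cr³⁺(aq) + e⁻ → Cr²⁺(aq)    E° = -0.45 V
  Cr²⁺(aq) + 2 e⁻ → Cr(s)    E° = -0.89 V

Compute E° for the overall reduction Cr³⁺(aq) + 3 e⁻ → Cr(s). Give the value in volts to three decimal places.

-0.743 V

Adding the free-energy changes (−nFE°) of the two steps gives −n₃FE°₃ = −n₁FE°₁ − n₂FE°₂.
E°₃ = (1×-0.45 + 2×-0.89) / 3 = (-2.230) / 3 = -0.743 V.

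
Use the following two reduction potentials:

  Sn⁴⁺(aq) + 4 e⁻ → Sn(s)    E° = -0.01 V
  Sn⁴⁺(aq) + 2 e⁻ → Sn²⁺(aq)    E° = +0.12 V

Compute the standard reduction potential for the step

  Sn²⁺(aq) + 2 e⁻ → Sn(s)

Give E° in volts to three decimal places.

Sequential free energies add, so n₃E°₃ = n₁E°₁ + n₂E°₂.
With n₃ = 4, and the known step contributing 2×(+0.12) V, the unknown satisfies 2·E° = 4×(-0.01) − 2×(+0.12) = -0.280.
E° = -0.280 / 2 = -0.140 V.

-0.140 V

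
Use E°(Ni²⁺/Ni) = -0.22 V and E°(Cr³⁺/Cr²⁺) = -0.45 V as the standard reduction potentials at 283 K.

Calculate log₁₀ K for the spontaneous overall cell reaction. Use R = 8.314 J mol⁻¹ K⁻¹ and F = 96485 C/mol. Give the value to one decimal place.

8.2

Cathode: Ni²⁺/Ni; anode: Cr³⁺/Cr²⁺. E°cell = (-0.22) − (-0.45) = +0.23 V, with n = 2.
ΔG° = −nFE° = −RT ln K, so ln K = nFE°/(RT) = (2)(96485)(+0.23) / ((8.314)(283)) = 18.863.
log₁₀ K = 18.863 / ln 10 = 8.2.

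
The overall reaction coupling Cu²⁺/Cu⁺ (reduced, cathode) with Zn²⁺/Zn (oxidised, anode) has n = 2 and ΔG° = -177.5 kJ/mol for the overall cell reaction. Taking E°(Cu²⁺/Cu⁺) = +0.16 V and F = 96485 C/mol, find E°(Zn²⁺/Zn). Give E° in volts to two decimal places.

E°cell = −ΔG°/(nF) = −(-177.5×10³)/((2)(96485)) = +0.920 V.
Since Cu²⁺/Cu⁺ is the cathode and Zn²⁺/Zn the anode, E°cell = E°(Cu²⁺/Cu⁺) − E°(Zn²⁺/Zn).
So E°(Zn²⁺/Zn) = E°(Cu²⁺/Cu⁺) − E°cell = (+0.16) − (+0.920) = -0.76 V.

-0.76 V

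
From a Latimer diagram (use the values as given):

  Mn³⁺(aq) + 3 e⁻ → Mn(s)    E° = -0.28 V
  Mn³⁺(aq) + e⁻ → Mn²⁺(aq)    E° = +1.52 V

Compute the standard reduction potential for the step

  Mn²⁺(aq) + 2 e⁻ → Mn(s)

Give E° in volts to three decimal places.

-1.180 V

Sequential free energies add, so n₃E°₃ = n₁E°₁ + n₂E°₂.
With n₃ = 3, and the known step contributing 1×(+1.52) V, the unknown satisfies 2·E° = 3×(-0.28) − 1×(+1.52) = -2.360.
E° = -2.360 / 2 = -1.180 V.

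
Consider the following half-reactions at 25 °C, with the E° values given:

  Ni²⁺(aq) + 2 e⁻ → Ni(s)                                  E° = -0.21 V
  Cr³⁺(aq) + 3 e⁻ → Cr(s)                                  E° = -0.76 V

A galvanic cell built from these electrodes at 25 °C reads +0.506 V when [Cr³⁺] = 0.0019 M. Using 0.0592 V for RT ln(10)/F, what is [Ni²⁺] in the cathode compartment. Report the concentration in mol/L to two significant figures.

0.00050 M

Ni²⁺/Ni is the cathode, Cr³⁺/Cr the anode: E°cell = +0.55 V, n = 6.
Overall reaction: 3 Ni²⁺(aq) + 2 Cr(s) → 3 Ni(s) + 2 Cr³⁺(aq); Q = [Cr³⁺]^2/[Ni²⁺]^3.
From E = E° − (0.0592/n) log Q: log Q = (E° − E)·n/0.0592 = (+0.55 − (+0.506))·6/0.0592 = 4.4595.
So 3·log[Ni²⁺] = 2·log(0.0019) − log Q = -5.4425 − (4.4595) = -9.9020; log[Ni²⁺] = -9.9020 / 3 = -3.3007; [Ni²⁺] = 10^(-3.3007) ≈ 0.00050 M.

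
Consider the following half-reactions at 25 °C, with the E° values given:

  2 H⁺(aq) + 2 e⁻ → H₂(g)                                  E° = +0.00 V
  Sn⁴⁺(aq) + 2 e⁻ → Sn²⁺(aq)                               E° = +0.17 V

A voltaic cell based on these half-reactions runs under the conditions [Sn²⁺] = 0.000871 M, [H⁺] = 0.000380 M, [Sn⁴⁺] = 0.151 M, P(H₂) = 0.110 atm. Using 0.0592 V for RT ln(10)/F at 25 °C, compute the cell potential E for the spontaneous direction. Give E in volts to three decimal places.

+0.410 V

Sn⁴⁺/Sn²⁺ is the cathode (higher E°), H⁺/H₂ the anode: E°cell = +0.17 − (+0.00) = +0.17 V, n = 2.
Overall: Sn⁴⁺(aq) + H₂(g) → Sn²⁺(aq) + 2 H⁺(aq)
Q = [Sn²⁺]·[H⁺]^2 / ([Sn⁴⁺]·P(H₂)); log Q = -8.121.
E = E° − (0.0592/n) log Q = +0.17 − (0.0592/2)(-8.121) = +0.410 V.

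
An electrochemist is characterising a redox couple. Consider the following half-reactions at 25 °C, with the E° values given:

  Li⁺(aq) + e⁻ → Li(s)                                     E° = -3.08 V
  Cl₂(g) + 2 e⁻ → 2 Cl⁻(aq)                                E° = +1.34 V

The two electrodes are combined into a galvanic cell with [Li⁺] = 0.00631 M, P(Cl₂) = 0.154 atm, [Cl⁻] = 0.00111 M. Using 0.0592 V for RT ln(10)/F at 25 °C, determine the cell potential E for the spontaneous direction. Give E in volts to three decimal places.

+4.701 V

Cl₂/Cl⁻ is the cathode (higher E°), Li⁺/Li the anode: E°cell = +1.34 − (-3.08) = +4.42 V, n = 2.
Overall: Cl₂(g) + 2 Li(s) → 2 Cl⁻(aq) + 2 Li⁺(aq)
Q = [Cl⁻]^2·[Li⁺]^2 / (P(Cl₂)); log Q = -9.497.
E = E° − (0.0592/n) log Q = +4.42 − (0.0592/2)(-9.497) = +4.701 V.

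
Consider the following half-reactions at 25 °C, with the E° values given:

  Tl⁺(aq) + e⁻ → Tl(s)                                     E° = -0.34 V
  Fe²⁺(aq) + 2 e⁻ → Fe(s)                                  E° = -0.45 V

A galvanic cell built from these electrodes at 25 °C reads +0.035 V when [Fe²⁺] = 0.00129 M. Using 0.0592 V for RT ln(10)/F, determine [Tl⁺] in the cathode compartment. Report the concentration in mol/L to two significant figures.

0.0019 M

Tl⁺/Tl is the cathode, Fe²⁺/Fe the anode: E°cell = +0.11 V, n = 2.
Overall reaction: 2 Tl⁺(aq) + Fe(s) → 2 Tl(s) + Fe²⁺(aq); Q = [Fe²⁺]^1/[Tl⁺]^2.
From E = E° − (0.0592/n) log Q: log Q = (E° − E)·n/0.0592 = (+0.11 − (+0.035))·2/0.0592 = 2.5338.
So 2·log[Tl⁺] = 1·log(0.00129) − log Q = -2.8894 − (2.5338) = -5.4232; log[Tl⁺] = -5.4232 / 2 = -2.7116; [Tl⁺] = 10^(-2.7116) ≈ 0.0019 M.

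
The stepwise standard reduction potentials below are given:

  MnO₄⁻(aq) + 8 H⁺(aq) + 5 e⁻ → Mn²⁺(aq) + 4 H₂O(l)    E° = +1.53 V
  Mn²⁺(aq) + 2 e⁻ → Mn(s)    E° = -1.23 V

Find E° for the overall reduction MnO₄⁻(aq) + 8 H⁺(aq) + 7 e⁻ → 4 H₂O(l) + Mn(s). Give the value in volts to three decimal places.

+0.741 V

Since ΔG° = −nFE° is additive over sequential reductions, n₃E°₃ = n₁E°₁ + n₂E°₂.
E°₃ = (5×+1.53 + 2×-1.23) / 7 = (+5.190) / 7 = +0.741 V.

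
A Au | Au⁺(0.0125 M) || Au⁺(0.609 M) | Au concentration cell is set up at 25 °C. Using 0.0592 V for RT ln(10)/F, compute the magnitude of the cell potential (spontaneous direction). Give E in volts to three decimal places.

For a concentration cell E°cell = 0. The 0.609 M side is the cathode (reduction is favoured where [Au⁺] is higher).
With n = 1, E = −(0.0592/1) log([Au⁺]ₐₙ/[Au⁺]꜀ₐₜ) = −(0.0592/1) log(0.0125/0.609) = −(0.0592/1)(-1.688) = +0.100 V.

+0.100 V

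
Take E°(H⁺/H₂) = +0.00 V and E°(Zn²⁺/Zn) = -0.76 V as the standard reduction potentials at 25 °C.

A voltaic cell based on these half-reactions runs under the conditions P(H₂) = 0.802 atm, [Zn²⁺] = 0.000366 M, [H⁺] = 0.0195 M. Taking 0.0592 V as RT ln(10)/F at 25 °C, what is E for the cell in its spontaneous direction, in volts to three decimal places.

H⁺/H₂ is the cathode (higher E°), Zn²⁺/Zn the anode: E°cell = +0.00 − (-0.76) = +0.76 V, n = 2.
Overall: 2 H⁺(aq) + Zn(s) → H₂(g) + Zn²⁺(aq)
Q = P(H₂)·[Zn²⁺] / ([H⁺]^2); log Q = -0.112.
E = E° − (0.0592/n) log Q = +0.76 − (0.0592/2)(-0.112) = +0.763 V.

+0.763 V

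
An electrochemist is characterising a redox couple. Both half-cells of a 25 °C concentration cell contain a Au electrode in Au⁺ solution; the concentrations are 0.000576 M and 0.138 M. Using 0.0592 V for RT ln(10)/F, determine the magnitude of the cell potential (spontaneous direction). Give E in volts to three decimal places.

For a concentration cell E°cell = 0. The 0.138 M side is the cathode (reduction is favoured where [Au⁺] is higher).
With n = 1, E = −(0.0592/1) log([Au⁺]ₐₙ/[Au⁺]꜀ₐₜ) = −(0.0592/1) log(0.000576/0.138) = −(0.0592/1)(-2.379) = +0.141 V.

+0.141 V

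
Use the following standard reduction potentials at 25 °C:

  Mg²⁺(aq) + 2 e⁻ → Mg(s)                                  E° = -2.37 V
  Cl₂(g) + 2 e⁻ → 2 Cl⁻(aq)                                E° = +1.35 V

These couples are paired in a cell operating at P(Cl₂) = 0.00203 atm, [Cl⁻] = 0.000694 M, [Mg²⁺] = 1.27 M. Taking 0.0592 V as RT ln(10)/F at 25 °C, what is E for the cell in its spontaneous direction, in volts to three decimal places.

Cl₂/Cl⁻ is the cathode (higher E°), Mg²⁺/Mg the anode: E°cell = +1.35 − (-2.37) = +3.72 V, n = 2.
Overall: Cl₂(g) + Mg(s) → 2 Cl⁻(aq) + Mg²⁺(aq)
Q = [Cl⁻]^2·[Mg²⁺] / (P(Cl₂)); log Q = -3.521.
E = E° − (0.0592/n) log Q = +3.72 − (0.0592/2)(-3.521) = +3.824 V.

+3.824 V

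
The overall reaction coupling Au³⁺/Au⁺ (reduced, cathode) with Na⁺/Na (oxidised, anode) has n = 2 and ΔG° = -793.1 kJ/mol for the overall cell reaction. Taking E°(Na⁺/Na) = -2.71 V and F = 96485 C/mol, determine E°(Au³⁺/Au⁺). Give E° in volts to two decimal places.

+1.40 V

E°cell = −ΔG°/(nF) = −(-793.1×10³)/((2)(96485)) = +4.110 V.
Since Au³⁺/Au⁺ is the cathode and Na⁺/Na the anode, E°cell = E°(Au³⁺/Au⁺) − E°(Na⁺/Na).
So E°(Au³⁺/Au⁺) = E°cell + E°(Na⁺/Na) = +4.110 + (-2.71) = +1.40 V.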